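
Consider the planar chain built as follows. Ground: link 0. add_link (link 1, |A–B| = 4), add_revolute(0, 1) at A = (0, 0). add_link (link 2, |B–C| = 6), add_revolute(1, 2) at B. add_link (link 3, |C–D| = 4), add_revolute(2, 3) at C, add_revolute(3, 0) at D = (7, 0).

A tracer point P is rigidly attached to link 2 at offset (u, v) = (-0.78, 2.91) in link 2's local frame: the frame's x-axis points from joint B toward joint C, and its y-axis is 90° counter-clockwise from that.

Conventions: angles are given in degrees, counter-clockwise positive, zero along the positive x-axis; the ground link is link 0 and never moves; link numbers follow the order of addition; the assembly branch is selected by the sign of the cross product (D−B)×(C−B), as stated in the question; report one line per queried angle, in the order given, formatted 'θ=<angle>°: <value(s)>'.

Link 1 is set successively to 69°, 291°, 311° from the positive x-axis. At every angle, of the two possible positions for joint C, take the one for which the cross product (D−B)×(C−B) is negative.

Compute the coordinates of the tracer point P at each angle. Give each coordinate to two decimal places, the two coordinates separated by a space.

A=(0,0), D=(7.00,0)
θ=69°: B = A + 4.00·(cos69°, sin69°) = (1.4335, 3.7343)
θ=69°: |BD| = 6.7031
θ=69°: circle(B,6.00) ∩ circle(D,4.00): a=4.8434, h=3.5414
θ=69°:   candidates: C₊=(7.4286,3.9770) cross=23.738; C₋=(3.4827,-1.9049) cross=-23.738
θ=69°:   branch - wants cross < 0 → take C=(3.4827,-1.9049) (cross=-23.738)
θ=69°: ex = (C−B)/|BC| = (0.3415,-0.9399); ey = (0.9399,0.3415)
θ=69°: P = B + -0.78·ex + 2.91·ey = (3.9021,5.4613)
θ=291°: B = A + 4.00·(cos291°, sin291°) = (1.4335, -3.7343)
θ=291°: |BD| = 6.7031
θ=291°: circle(B,6.00) ∩ circle(D,4.00): a=4.8434, h=3.5414
θ=291°:   candidates: C₊=(3.4827,1.9049) cross=23.738; C₋=(7.4286,-3.9770) cross=-23.738
θ=291°:   branch - wants cross < 0 → take C=(7.4286,-3.9770) (cross=-23.738)
θ=291°: ex = (C−B)/|BC| = (0.9992,-0.0404); ey = (0.0404,0.9992)
θ=291°: P = B + -0.78·ex + 2.91·ey = (0.7718,-0.7952)
θ=311°: B = A + 4.00·(cos311°, sin311°) = (2.6242, -3.0188)
θ=311°: |BD| = 5.3161
θ=311°: circle(B,6.00) ∩ circle(D,4.00): a=4.5391, h=3.9238
θ=311°:   candidates: C₊=(4.1323,2.7886) cross=20.859; C₋=(8.5887,-3.6710) cross=-20.859
θ=311°:   branch - wants cross < 0 → take C=(8.5887,-3.6710) (cross=-20.859)
θ=311°: ex = (C−B)/|BC| = (0.9941,-0.1087); ey = (0.1087,0.9941)
θ=311°: P = B + -0.78·ex + 2.91·ey = (2.1651,-0.0413)

θ=69°: 3.90 5.46
θ=291°: 0.77 -0.80
θ=311°: 2.17 -0.04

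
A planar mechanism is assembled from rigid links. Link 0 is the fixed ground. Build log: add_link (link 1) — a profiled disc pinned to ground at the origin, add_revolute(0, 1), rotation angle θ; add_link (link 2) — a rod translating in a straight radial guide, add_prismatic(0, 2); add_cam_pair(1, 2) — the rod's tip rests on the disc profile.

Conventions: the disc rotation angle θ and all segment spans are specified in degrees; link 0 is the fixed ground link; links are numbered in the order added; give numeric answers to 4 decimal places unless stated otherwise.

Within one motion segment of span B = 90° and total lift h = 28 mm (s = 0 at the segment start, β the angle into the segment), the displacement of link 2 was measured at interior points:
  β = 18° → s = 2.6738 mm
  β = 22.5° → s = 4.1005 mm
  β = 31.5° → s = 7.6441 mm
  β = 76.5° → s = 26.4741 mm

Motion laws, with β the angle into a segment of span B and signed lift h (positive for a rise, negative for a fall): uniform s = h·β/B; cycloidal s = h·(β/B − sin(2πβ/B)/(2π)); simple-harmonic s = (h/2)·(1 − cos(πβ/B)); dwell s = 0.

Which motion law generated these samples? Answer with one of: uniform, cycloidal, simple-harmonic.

candidates at β/B = r: uniform s = h·r (linear in β); cycloidal s = h·(r − sin(2πr)/(2π)); simple-harmonic s = (h/2)(1 − cos(πr))
β=18°: printed 2.6738 | uniform 5.6000, cycloidal 1.3618, simple-harmonic 2.6738
β=22.5°: printed 4.1005 | uniform 7.0000, cycloidal 2.5437, simple-harmonic 4.1005
β=31.5°: printed 7.6441 | uniform 9.8000, cycloidal 6.1947, simple-harmonic 7.6441
β=76.5°: printed 26.4741 | uniform 23.8000, cycloidal 27.4053, simple-harmonic 26.4741
only one law matches every sample → simple-harmonic

simple-harmonic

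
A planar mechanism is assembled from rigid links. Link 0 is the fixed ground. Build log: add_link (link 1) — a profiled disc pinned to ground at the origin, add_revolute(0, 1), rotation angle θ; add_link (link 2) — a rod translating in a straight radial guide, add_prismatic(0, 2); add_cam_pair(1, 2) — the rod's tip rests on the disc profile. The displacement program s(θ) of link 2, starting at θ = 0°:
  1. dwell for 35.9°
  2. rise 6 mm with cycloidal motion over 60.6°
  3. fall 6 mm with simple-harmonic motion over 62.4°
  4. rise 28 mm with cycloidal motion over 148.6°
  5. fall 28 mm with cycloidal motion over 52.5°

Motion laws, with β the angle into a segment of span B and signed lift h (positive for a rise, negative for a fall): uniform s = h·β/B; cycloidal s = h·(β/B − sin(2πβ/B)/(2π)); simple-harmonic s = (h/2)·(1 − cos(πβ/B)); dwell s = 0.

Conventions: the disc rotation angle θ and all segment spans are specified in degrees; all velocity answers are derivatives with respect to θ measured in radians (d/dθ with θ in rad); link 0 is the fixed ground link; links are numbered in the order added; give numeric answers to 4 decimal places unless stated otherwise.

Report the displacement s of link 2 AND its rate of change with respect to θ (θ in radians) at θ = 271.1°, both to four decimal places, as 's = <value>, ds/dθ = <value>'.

seg 1 [0°–35.9°] dwell: s stays 0.0000
seg 2 [35.9°–96.5°] cycloidal, h=6: full span → s += 6 → s = 6.0000
seg 3 [96.5°–158.9°] simple-harmonic, h=-6: full span → s += -6 → s = 0.0000
seg 4 [158.9°–307.5°] cycloidal, h=28: θ=271.1° here. β=112.2, B=148.6. 28·(0.7550 − sin(2π·0.7550)/(2π)) = 25.5954 → s = 25.5954
velocity in seg [158.9°–307.5°] (cycloidal), θ in radians: β = 112.2° = 1.9583 rad, B = 148.6° = 2.5936 rad; ds/dθ = (h/B)(1 − cos(2πβ/B)) = (28/2.5936)(1 − cos(2π·0.7550)) = 10.453671 mm/rad

s = 25.5954, ds/dθ = 10.4537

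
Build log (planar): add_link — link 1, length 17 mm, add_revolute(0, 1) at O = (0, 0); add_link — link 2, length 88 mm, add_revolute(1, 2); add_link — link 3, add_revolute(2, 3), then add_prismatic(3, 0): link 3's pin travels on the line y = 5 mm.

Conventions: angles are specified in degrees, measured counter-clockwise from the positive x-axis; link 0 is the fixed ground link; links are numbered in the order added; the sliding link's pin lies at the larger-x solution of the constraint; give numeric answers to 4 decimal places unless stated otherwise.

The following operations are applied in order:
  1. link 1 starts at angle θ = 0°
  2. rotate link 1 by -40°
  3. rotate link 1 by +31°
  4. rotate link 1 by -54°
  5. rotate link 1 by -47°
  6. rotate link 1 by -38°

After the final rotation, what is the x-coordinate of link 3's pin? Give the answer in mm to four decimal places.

geometry: r = 17 mm, L = 88 mm, e = 5 mm; θ starts at 0°
rotate link 1 by -40°: θ ← 0° -40° = -40°
rotate link 1 by +31°: θ ← -40° +31° = -9°
rotate link 1 by -54°: θ ← -9° -54° = -63°
rotate link 1 by -47°: θ ← -63° -47° = -110°
rotate link 1 by -38°: θ ← -110° -38° = -148°
crank pin P = (r cos θ, r sin θ) = (-14.416818, -9.008627)
h = r sin θ − e = -9.008627 − 5 = -14.008627
x = r cos θ + √(L² − h²) = -14.416818 + 86.877836 = 72.461018

72.4610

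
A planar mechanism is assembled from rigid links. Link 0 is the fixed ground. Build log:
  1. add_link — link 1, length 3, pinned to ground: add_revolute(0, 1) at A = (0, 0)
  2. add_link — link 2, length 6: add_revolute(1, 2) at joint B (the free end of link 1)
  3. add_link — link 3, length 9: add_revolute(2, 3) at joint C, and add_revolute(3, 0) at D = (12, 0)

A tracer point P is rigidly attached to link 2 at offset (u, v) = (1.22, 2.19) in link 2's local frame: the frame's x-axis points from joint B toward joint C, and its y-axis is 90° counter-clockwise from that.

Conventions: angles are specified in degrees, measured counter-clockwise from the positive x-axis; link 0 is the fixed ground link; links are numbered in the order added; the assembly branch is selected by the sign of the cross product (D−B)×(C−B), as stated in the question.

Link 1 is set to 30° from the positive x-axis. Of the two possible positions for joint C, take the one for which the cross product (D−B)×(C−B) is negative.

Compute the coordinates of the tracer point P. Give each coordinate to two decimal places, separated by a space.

A=(0,0), D=(12.00,0)
B = A + 3.00·(cos30°, sin30°) = (2.5981, 1.5000)
|BD| = 9.5208
circle(B,6.00) ∩ circle(D,9.00): a=2.3972, h=5.5003
  candidates: C₊=(5.8319,6.5540) cross=52.368; C₋=(4.0987,-4.3093) cross=-52.368
  branch - wants cross < 0 → take C=(4.0987,-4.3093) (cross=-52.368)
ex = (C−B)/|BC| = (0.2501,-0.9682); ey = (0.9682,0.2501)
P = B + 1.22·ex + 2.19·ey = (5.0236,0.8665)

5.02 0.87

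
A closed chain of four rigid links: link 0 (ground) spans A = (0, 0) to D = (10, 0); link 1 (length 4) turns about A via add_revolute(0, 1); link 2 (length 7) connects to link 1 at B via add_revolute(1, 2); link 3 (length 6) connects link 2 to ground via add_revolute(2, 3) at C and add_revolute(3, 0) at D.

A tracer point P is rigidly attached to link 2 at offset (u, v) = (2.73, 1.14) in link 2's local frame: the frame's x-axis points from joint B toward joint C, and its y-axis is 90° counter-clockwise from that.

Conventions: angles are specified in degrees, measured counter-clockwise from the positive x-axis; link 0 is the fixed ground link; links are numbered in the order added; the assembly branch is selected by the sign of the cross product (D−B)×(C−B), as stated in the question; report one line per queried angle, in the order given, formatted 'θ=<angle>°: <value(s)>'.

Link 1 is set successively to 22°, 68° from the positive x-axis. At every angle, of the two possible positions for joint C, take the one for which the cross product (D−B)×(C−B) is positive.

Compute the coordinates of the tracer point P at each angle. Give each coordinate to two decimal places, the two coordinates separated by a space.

A=(0,0), D=(10.00,0)
θ=22°: B = A + 4.00·(cos22°, sin22°) = (3.7087, 1.4984)
θ=22°: |BD| = 6.4672
θ=22°: circle(B,7.00) ∩ circle(D,6.00): a=4.2387, h=5.5708
θ=22°:   candidates: C₊=(9.1228,5.9355) cross=36.028; C₋=(6.5414,-4.9028) cross=-36.028
θ=22°:   branch + wants cross > 0 → take C=(9.1228,5.9355) (cross=36.028)
θ=22°: ex = (C−B)/|BC| = (0.7734,0.6339); ey = (-0.6339,0.7734)
θ=22°: P = B + 2.73·ex + 1.14·ey = (5.0976,4.1106)
θ=68°: B = A + 4.00·(cos68°, sin68°) = (1.4984, 3.7087)
θ=68°: |BD| = 9.2753
θ=68°: circle(B,7.00) ∩ circle(D,6.00): a=5.3384, h=4.5278
θ=68°:   candidates: C₊=(8.2020,5.7243) cross=41.997; C₋=(4.5811,-2.5759) cross=-41.997
θ=68°:   branch + wants cross > 0 → take C=(8.2020,5.7243) (cross=41.997)
θ=68°: ex = (C−B)/|BC| = (0.9577,0.2879); ey = (-0.2879,0.9577)
θ=68°: P = B + 2.73·ex + 1.14·ey = (3.7846,5.5865)

θ=22°: 5.10 4.11
θ=68°: 3.78 5.59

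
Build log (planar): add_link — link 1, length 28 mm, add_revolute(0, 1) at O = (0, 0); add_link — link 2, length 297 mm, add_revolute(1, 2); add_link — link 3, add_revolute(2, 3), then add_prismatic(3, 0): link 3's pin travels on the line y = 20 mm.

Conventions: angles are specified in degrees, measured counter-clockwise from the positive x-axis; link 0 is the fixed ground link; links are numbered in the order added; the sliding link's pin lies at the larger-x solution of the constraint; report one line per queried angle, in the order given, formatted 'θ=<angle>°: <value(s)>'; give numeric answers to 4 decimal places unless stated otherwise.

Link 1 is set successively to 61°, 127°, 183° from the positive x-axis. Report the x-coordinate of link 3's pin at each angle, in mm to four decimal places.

geometry: r = 28 mm, L = 297 mm, e = 20 mm
θ=61°: crank pin P = (r cos θ, r sin θ) = (13.574669, 24.489352)
θ=61°: h = r sin θ − e = 24.489352 − 20 = 4.489352
θ=61°: x = r cos θ + √(L² − h²) = 13.574669 + 296.966068 = 310.540738
θ=127°: crank pin P = (r cos θ, r sin θ) = (-16.850821, 22.361794)
θ=127°: h = r sin θ − e = 22.361794 − 20 = 2.361794
θ=127°: x = r cos θ + √(L² − h²) = -16.850821 + 296.990609 = 280.139789
θ=183°: crank pin P = (r cos θ, r sin θ) = (-27.961627, -1.465407)
θ=183°: h = r sin θ − e = -1.465407 − 20 = -21.465407
θ=183°: x = r cos θ + √(L² − h²) = -27.961627 + 296.223288 = 268.261661

θ=61°: 310.5407
θ=127°: 280.1398
θ=183°: 268.2617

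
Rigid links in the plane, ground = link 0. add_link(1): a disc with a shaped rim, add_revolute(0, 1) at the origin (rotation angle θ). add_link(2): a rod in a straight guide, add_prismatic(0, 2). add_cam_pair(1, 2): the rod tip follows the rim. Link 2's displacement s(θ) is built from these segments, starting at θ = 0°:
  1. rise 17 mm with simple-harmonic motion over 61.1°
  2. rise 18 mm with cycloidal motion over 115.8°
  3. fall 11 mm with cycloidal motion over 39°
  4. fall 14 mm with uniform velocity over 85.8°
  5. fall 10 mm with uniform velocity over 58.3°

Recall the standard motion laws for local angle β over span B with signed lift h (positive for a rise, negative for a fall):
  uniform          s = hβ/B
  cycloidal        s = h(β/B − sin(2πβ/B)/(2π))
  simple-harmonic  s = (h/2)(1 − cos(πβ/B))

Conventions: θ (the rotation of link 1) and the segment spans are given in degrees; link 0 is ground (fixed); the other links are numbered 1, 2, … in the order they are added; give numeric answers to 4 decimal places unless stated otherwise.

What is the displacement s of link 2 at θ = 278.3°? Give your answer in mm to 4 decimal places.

segment 1 (0° to 61.1°, simple-harmonic, h = 17) is passed completely: s = 0.0000 + (17) = 17.0000
segment 2 (61.1° to 176.9°, cycloidal, h = 18) is passed completely: s = 17.0000 + (18) = 35.0000
segment 3 (176.9° to 215.9°, cycloidal, h = -11) is passed completely: s = 35.0000 + (-11) = 24.0000
θ = 278.3° falls in segment 4 (215.9° to 301.7°, uniform, h = -14): β = 278.3 − 215.9 = 62.4°, B = 85.8°; Δs = -14·62.4/85.8 = -10.1818; s = 24.0000 − 10.1818 = 13.8182

13.8182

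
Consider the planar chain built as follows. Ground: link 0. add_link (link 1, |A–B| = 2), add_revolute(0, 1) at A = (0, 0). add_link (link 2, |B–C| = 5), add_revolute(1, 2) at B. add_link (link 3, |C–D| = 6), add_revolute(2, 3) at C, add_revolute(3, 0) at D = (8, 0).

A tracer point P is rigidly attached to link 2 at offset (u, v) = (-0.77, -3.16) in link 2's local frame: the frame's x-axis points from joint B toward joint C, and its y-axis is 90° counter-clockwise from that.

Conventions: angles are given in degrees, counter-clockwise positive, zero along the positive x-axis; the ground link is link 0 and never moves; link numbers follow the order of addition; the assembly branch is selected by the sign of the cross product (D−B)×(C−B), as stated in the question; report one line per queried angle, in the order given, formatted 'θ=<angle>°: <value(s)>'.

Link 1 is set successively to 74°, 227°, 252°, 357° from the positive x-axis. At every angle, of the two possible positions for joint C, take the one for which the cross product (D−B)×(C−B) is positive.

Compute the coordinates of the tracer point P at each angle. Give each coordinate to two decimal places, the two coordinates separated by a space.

A=(0,0), D=(8.00,0)
θ=74°: B = A + 2.00·(cos74°, sin74°) = (0.5513, 1.9225)
θ=74°: |BD| = 7.6928
θ=74°: circle(B,5.00) ∩ circle(D,6.00): a=3.1315, h=3.8979
θ=74°:   candidates: C₊=(4.5575,4.9142) cross=29.986; C₋=(2.6092,-2.6343) cross=-29.986
θ=74°:   branch + wants cross > 0 → take C=(4.5575,4.9142) (cross=29.986)
θ=74°: ex = (C−B)/|BC| = (0.8012,0.5983); ey = (-0.5983,0.8012)
θ=74°: P = B + -0.77·ex + -3.16·ey = (1.8250,-1.0701)
θ=227°: B = A + 2.00·(cos227°, sin227°) = (-1.3640, -1.4627)
θ=227°: |BD| = 9.4775
θ=227°: circle(B,5.00) ∩ circle(D,6.00): a=4.1585, h=2.7762
θ=227°:   candidates: C₊=(2.3162,1.9220) cross=26.311; C₋=(3.1731,-3.5638) cross=-26.311
θ=227°:   branch + wants cross > 0 → take C=(2.3162,1.9220) (cross=26.311)
θ=227°: ex = (C−B)/|BC| = (0.7360,0.6769); ey = (-0.6769,0.7360)
θ=227°: P = B + -0.77·ex + -3.16·ey = (0.2084,-4.3098)
θ=252°: B = A + 2.00·(cos252°, sin252°) = (-0.6180, -1.9021)
θ=252°: |BD| = 8.8254
θ=252°: circle(B,5.00) ∩ circle(D,6.00): a=3.7895, h=3.2618
θ=252°:   candidates: C₊=(2.3794,2.0998) cross=28.787; C₋=(3.7854,-4.2705) cross=-28.787
θ=252°:   branch + wants cross > 0 → take C=(2.3794,2.0998) (cross=28.787)
θ=252°: ex = (C−B)/|BC| = (0.5995,0.8004); ey = (-0.8004,0.5995)
θ=252°: P = B + -0.77·ex + -3.16·ey = (1.4496,-4.4128)
θ=357°: B = A + 2.00·(cos357°, sin357°) = (1.9973, -0.1047)
θ=357°: |BD| = 6.0037
θ=357°: circle(B,5.00) ∩ circle(D,6.00): a=2.0857, h=4.5442
θ=357°:   candidates: C₊=(4.0034,4.4752) cross=27.282; C₋=(4.1619,-4.6118) cross=-27.282
θ=357°:   branch + wants cross > 0 → take C=(4.0034,4.4752) (cross=27.282)
θ=357°: ex = (C−B)/|BC| = (0.4012,0.9160); ey = (-0.9160,0.4012)
θ=357°: P = B + -0.77·ex + -3.16·ey = (4.5828,-2.0779)

θ=74°: 1.83 -1.07
θ=227°: 0.21 -4.31
θ=252°: 1.45 -4.41
θ=357°: 4.58 -2.08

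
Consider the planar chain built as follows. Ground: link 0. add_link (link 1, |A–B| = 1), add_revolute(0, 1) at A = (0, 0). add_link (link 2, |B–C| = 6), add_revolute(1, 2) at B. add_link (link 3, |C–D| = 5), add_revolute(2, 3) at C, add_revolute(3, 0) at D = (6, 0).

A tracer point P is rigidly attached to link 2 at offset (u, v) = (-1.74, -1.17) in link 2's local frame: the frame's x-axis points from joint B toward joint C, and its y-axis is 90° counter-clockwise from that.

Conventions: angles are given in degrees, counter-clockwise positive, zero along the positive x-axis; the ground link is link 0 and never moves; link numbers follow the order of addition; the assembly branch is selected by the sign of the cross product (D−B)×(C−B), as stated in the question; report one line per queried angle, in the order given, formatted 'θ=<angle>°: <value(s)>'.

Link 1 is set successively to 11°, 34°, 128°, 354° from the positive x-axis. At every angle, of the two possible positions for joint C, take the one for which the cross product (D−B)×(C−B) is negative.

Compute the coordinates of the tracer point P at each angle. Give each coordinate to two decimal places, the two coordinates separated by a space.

A=(0,0), D=(6.00,0)
θ=11°: B = A + 1.00·(cos11°, sin11°) = (0.9816, 0.1908)
θ=11°: |BD| = 5.0220
θ=11°: circle(B,6.00) ∩ circle(D,5.00): a=3.6062, h=4.7954
θ=11°:   candidates: C₊=(4.7674,4.8457) cross=24.082; C₋=(4.4030,-4.7381) cross=-24.082
θ=11°:   branch - wants cross < 0 → take C=(4.4030,-4.7381) (cross=-24.082)
θ=11°: ex = (C−B)/|BC| = (0.5702,-0.8215); ey = (0.8215,0.5702)
θ=11°: P = B + -1.74·ex + -1.17·ey = (-0.9717,0.9530)
θ=34°: B = A + 1.00·(cos34°, sin34°) = (0.8290, 0.5592)
θ=34°: |BD| = 5.2011
θ=34°: circle(B,6.00) ∩ circle(D,5.00): a=3.6580, h=4.7559
θ=34°:   candidates: C₊=(4.9772,4.8943) cross=24.736; C₋=(3.9545,-4.5625) cross=-24.736
θ=34°:   branch - wants cross < 0 → take C=(3.9545,-4.5625) (cross=-24.736)
θ=34°: ex = (C−B)/|BC| = (0.5209,-0.8536); ey = (0.8536,0.5209)
θ=34°: P = B + -1.74·ex + -1.17·ey = (-1.0761,1.4350)
θ=128°: B = A + 1.00·(cos128°, sin128°) = (-0.6157, 0.7880)
θ=128°: |BD| = 6.6624
θ=128°: circle(B,6.00) ∩ circle(D,5.00): a=4.1567, h=4.3268
θ=128°:   candidates: C₊=(4.0237,4.5928) cross=28.827; C₋=(3.0001,-4.0001) cross=-28.827
θ=128°:   branch - wants cross < 0 → take C=(3.0001,-4.0001) (cross=-28.827)
θ=128°: ex = (C−B)/|BC| = (0.6026,-0.7980); ey = (0.7980,0.6026)
θ=128°: P = B + -1.74·ex + -1.17·ey = (-2.5979,1.4715)
θ=354°: B = A + 1.00·(cos354°, sin354°) = (0.9945, -0.1045)
θ=354°: |BD| = 5.0066
θ=354°: circle(B,6.00) ∩ circle(D,5.00): a=3.6018, h=4.7986
θ=354°:   candidates: C₊=(4.4954,4.7682) cross=24.025; C₋=(4.6958,-4.8269) cross=-24.025
θ=354°:   branch - wants cross < 0 → take C=(4.6958,-4.8269) (cross=-24.025)
θ=354°: ex = (C−B)/|BC| = (0.6169,-0.7871); ey = (0.7871,0.6169)
θ=354°: P = B + -1.74·ex + -1.17·ey = (-0.9997,0.5432)

θ=11°: -0.97 0.95
θ=34°: -1.08 1.44
θ=128°: -2.60 1.47
θ=354°: -1.00 0.54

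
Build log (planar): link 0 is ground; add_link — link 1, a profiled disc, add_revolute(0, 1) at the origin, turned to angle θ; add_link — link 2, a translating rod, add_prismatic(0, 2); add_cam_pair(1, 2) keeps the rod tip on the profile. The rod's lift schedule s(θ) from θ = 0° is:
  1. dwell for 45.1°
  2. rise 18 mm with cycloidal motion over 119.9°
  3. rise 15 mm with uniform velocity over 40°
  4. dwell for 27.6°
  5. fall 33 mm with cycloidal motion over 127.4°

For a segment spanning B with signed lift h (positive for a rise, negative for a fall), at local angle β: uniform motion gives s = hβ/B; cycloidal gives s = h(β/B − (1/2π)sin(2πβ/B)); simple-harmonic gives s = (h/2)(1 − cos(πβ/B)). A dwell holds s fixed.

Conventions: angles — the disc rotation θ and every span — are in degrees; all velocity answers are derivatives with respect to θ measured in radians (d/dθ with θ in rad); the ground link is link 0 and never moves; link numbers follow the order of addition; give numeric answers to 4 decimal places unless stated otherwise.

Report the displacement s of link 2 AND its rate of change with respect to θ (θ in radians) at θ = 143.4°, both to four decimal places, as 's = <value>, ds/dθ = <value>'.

seg 1 [0°–45.1°] dwell: s stays 0.0000
seg 2 [45.1°–165°] cycloidal, h=18: θ=143.4° here. β=98.3, B=119.9. 18·(0.8198 − sin(2π·0.8198)/(2π)) = 17.3506 → s = 17.3506
velocity in seg [45.1°–165°] (cycloidal), θ in radians: β = 98.3° = 1.7157 rad, B = 119.9° = 2.0926 rad; ds/dθ = (h/B)(1 − cos(2πβ/B)) = (18/2.0926)(1 − cos(2π·0.8198)) = 4.946522 mm/rad

s = 17.3506, ds/dθ = 4.9465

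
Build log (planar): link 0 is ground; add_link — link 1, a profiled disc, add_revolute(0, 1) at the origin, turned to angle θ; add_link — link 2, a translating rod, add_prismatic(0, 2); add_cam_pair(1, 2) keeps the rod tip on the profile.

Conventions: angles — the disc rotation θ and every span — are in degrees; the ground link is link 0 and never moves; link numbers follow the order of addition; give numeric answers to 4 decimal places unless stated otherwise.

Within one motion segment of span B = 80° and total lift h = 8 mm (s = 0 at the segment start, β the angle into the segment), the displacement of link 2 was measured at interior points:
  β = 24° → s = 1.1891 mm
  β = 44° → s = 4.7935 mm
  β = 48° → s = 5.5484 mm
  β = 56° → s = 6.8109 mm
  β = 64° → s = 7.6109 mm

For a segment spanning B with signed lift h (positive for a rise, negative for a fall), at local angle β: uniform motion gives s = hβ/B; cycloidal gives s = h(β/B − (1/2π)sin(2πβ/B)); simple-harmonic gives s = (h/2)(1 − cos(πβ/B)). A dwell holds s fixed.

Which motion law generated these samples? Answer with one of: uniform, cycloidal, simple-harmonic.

candidates at β/B = r: uniform s = h·r (linear in β); cycloidal s = h·(r − sin(2πr)/(2π)); simple-harmonic s = (h/2)(1 − cos(πr))
β=24°: printed 1.1891 | uniform 2.4000, cycloidal 1.1891, simple-harmonic 1.6489
β=44°: printed 4.7935 | uniform 4.4000, cycloidal 4.7935, simple-harmonic 4.6257
β=48°: printed 5.5484 | uniform 4.8000, cycloidal 5.5484, simple-harmonic 5.2361
β=56°: printed 6.8109 | uniform 5.6000, cycloidal 6.8109, simple-harmonic 6.3511
β=64°: printed 7.6109 | uniform 6.4000, cycloidal 7.6109, simple-harmonic 7.2361
only one law matches every sample → cycloidal

cycloidal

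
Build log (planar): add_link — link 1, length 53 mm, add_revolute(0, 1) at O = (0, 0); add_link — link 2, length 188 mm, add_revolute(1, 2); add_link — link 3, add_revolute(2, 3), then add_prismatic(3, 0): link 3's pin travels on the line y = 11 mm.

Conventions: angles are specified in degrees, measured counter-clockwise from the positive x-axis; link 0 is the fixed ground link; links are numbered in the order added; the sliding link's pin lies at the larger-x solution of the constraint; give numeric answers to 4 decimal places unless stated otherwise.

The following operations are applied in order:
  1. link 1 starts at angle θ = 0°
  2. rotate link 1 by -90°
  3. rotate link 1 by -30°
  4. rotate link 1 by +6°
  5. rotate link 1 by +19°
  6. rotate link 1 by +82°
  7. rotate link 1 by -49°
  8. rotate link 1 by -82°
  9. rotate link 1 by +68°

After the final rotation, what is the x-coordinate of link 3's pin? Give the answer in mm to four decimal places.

geometry: r = 53 mm, L = 188 mm, e = 11 mm; θ starts at 0°
rotate link 1 by -90°: θ ← 0° -90° = -90°
rotate link 1 by -30°: θ ← -90° -30° = -120°
rotate link 1 by +6°: θ ← -120° +6° = -114°
rotate link 1 by +19°: θ ← -114° +19° = -95°
rotate link 1 by +82°: θ ← -95° +82° = -13°
rotate link 1 by -49°: θ ← -13° -49° = -62°
rotate link 1 by -82°: θ ← -62° -82° = -144°
rotate link 1 by +68°: θ ← -144° +68° = -76°
crank pin P = (r cos θ, r sin θ) = (12.821860, -51.425673)
h = r sin θ − e = -51.425673 − 11 = -62.425673
x = r cos θ + √(L² − h²) = 12.821860 + 177.333120 = 190.154980

190.1550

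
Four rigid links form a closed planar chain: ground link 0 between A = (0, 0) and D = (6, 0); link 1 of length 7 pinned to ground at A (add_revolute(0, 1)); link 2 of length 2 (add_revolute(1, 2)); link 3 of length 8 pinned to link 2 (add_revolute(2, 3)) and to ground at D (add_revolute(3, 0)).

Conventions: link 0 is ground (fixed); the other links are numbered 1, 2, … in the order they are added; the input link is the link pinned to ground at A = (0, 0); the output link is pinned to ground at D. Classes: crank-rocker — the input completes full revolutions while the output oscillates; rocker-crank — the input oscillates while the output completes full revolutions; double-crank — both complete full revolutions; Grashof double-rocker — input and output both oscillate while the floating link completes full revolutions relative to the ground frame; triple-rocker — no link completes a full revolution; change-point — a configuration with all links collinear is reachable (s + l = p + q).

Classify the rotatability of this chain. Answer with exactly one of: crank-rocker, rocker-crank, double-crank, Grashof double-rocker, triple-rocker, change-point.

lengths: ground=6, input=7, coupler=2, output=8
sorted: s=2 (shortest), l=8 (longest), p+q=13
s + l = 10 vs p + q = 13
s + l < p + q (Grashof) with shortest = coupler link → Grashof double-rocker

Grashof double-rocker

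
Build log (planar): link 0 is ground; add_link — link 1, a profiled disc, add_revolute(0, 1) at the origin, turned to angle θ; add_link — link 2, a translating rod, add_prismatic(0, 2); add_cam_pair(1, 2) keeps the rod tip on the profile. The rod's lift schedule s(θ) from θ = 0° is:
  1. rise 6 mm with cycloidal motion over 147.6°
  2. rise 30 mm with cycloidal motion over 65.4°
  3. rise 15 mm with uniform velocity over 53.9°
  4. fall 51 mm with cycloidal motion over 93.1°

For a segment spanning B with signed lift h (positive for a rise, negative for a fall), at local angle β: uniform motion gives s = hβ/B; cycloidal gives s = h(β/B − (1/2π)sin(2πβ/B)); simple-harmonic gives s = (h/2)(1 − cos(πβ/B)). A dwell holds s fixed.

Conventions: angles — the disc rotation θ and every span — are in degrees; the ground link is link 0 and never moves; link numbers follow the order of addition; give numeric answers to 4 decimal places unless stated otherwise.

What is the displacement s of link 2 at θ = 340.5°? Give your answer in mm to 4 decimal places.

seg 1 [0°–147.6°] cycloidal, h=6: full span → s += 6 → s = 6.0000
seg 2 [147.6°–213°] cycloidal, h=30: full span → s += 30 → s = 36.0000
seg 3 [213°–266.9°] uniform, h=15: full span → s += 15 → s = 51.0000
seg 4 [266.9°–360°] cycloidal, h=-51: θ=340.5° here. β=73.6, B=93.1. -51·(0.7905 − sin(2π·0.7905)/(2π)) = -48.1728 → s = 2.8272

2.8272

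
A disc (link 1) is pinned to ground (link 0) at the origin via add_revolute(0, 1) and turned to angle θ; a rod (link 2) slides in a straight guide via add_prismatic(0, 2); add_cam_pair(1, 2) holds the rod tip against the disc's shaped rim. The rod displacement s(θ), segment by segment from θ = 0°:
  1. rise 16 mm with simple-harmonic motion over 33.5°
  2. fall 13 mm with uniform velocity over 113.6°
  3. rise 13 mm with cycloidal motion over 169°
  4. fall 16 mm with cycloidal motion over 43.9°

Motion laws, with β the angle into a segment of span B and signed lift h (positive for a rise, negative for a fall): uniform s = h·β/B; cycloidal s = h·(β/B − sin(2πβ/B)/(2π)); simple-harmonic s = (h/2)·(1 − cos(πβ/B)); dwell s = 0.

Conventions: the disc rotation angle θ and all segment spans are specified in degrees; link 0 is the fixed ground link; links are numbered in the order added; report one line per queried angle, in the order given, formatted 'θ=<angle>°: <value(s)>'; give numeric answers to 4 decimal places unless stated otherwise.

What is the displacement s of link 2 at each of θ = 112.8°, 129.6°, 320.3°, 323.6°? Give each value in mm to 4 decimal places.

segment 1 (0° to 33.5°, simple-harmonic, h = 16) is passed completely: s = 0.0000 + (16) = 16.0000
θ = 112.8° falls in segment 2 (33.5° to 147.1°, uniform, h = -13): β = 112.8 − 33.5 = 79.3°, B = 113.6°; Δs = -13·79.3/113.6 = -9.0748; s = 16.0000 − 9.0748 = 6.9252
θ = 129.6° falls in segment 2 (33.5° to 147.1°, uniform, h = -13): β = 129.6 − 33.5 = 96.1°, B = 113.6°; Δs = -13·96.1/113.6 = -10.9974; s = 16.0000 − 10.9974 = 5.0026
segment 2 (33.5° to 147.1°, uniform, h = -13) is passed completely: s = 16.0000 + (-13) = 3.0000
segment 3 (147.1° to 316.1°, cycloidal, h = 13) is passed completely: s = 3.0000 + (13) = 16.0000
θ = 320.3° falls in segment 4 (316.1° to 360°, cycloidal, h = -16): β = 320.3 − 316.1 = 4.2°, B = 43.9°; Δs = -16·(0.0957 − sin(2π·0.0957)/(2π)) = -0.0905; s = 16.0000 − 0.0905 = 15.9095
θ = 323.6° falls in segment 4 (316.1° to 360°, cycloidal, h = -16): β = 323.6 − 316.1 = 7.5°, B = 43.9°; Δs = -16·(0.1708 − sin(2π·0.1708)/(2π)) = -0.4955; s = 16.0000 − 0.4955 = 15.5045

θ=112.8°: 6.9252
θ=129.6°: 5.0026
θ=320.3°: 15.9095
θ=323.6°: 15.5045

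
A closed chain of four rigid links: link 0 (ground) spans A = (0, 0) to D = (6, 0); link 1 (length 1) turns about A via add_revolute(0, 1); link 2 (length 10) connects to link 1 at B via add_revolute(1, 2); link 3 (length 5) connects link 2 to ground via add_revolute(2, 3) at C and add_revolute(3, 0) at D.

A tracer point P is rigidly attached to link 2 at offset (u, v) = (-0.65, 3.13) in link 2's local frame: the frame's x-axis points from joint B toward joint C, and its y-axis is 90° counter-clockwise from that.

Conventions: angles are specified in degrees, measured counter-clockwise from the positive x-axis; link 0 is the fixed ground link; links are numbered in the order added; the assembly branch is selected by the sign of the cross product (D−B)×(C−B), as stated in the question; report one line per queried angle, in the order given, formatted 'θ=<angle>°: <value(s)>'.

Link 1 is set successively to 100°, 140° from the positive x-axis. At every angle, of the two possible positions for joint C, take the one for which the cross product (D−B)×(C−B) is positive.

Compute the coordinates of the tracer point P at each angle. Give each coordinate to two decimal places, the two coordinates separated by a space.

A=(0,0), D=(6.00,0)
θ=100°: B = A + 1.00·(cos100°, sin100°) = (-0.1736, 0.9848)
θ=100°: |BD| = 6.2517
θ=100°: circle(B,10.00) ∩ circle(D,5.00): a=9.1242, h=4.0925
θ=100°:   candidates: C₊=(9.4813,3.5889) cross=25.585; C₋=(8.1920,-4.4939) cross=-25.585
θ=100°:   branch + wants cross > 0 → take C=(9.4813,3.5889) (cross=25.585)
θ=100°: ex = (C−B)/|BC| = (0.9655,0.2604); ey = (-0.2604,0.9655)
θ=100°: P = B + -0.65·ex + 3.13·ey = (-1.6163,3.8375)
θ=140°: B = A + 1.00·(cos140°, sin140°) = (-0.7660, 0.6428)
θ=140°: |BD| = 6.7965
θ=140°: circle(B,10.00) ∩ circle(D,5.00): a=8.9158, h=4.5286
θ=140°:   candidates: C₊=(8.5381,4.3079) cross=30.779; C₋=(7.6815,-4.7088) cross=-30.779
θ=140°:   branch + wants cross > 0 → take C=(8.5381,4.3079) (cross=30.779)
θ=140°: ex = (C−B)/|BC| = (0.9304,0.3665); ey = (-0.3665,0.9304)
θ=140°: P = B + -0.65·ex + 3.13·ey = (-2.5180,3.3167)

θ=100°: -1.62 3.84
θ=140°: -2.52 3.32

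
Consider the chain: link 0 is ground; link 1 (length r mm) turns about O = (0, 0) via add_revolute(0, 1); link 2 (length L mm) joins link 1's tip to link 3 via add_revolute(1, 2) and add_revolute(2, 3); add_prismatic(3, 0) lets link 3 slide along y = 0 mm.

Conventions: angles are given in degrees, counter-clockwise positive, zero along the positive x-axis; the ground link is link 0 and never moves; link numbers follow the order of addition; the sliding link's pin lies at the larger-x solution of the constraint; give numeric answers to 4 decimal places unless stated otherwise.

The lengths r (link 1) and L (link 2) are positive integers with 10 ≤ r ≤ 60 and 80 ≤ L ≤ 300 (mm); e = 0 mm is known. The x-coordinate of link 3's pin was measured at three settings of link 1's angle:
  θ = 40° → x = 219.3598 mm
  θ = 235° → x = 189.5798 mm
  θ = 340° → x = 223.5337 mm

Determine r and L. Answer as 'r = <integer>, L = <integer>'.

constraint per measurement: (x − r cos θ)² + (r sin θ − e)² = L²
subtracting the θ₁ and θ₂ equations cancels the r² and L² terms:
r = (x₁² − x₂²) / (2[(x₁cos θ₁ + e sin θ₁) − (x₂cos θ₂ + e sin θ₂)]) = 22.0000 → r = 22
L² = (x₁ − r cos θ₁)² + (r sin θ₁ − e)² = 41208.9902 → L = 203.0000 → L = 203
check at θ₃=340°: x = 223.5337 (printed 223.5337) ✓

r = 22, L = 203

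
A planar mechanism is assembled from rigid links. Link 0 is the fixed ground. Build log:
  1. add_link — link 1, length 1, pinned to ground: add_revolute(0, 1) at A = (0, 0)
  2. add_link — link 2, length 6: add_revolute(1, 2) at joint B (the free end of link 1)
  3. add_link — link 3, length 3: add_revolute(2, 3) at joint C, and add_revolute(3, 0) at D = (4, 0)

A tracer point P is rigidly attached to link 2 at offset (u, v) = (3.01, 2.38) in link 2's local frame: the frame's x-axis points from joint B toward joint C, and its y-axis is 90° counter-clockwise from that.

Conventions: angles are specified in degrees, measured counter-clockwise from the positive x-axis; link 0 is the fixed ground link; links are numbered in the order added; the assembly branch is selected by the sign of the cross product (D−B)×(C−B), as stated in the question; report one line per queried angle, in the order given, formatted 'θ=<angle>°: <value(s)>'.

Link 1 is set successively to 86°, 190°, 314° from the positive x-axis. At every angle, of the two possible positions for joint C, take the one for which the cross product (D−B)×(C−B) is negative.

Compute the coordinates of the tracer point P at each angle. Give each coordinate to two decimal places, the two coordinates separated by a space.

A=(0,0), D=(4.00,0)
θ=86°: B = A + 1.00·(cos86°, sin86°) = (0.0698, 0.9976)
θ=86°: |BD| = 4.0549
θ=86°: circle(B,6.00) ∩ circle(D,3.00): a=5.3568, h=2.7028
θ=86°:   candidates: C₊=(5.9268,2.2994) cross=10.959; C₋=(4.5970,-2.9400) cross=-10.959
θ=86°:   branch - wants cross < 0 → take C=(4.5970,-2.9400) (cross=-10.959)
θ=86°: ex = (C−B)/|BC| = (0.7545,-0.6563); ey = (0.6563,0.7545)
θ=86°: P = B + 3.01·ex + 2.38·ey = (3.9028,0.8180)
θ=190°: B = A + 1.00·(cos190°, sin190°) = (-0.9848, -0.1736)
θ=190°: |BD| = 4.9878
θ=190°: circle(B,6.00) ∩ circle(D,3.00): a=5.2005, h=2.9925
θ=190°:   candidates: C₊=(4.1084,2.9980) cross=14.926; C₋=(4.3167,-2.9832) cross=-14.926
θ=190°:   branch - wants cross < 0 → take C=(4.3167,-2.9832) (cross=-14.926)
θ=190°: ex = (C−B)/|BC| = (0.8836,-0.4683); ey = (0.4683,0.8836)
θ=190°: P = B + 3.01·ex + 2.38·ey = (2.7893,0.5198)
θ=314°: B = A + 1.00·(cos314°, sin314°) = (0.6947, -0.7193)
θ=314°: |BD| = 3.3827
θ=314°: circle(B,6.00) ∩ circle(D,3.00): a=5.6822, h=1.9267
θ=314°:   candidates: C₊=(5.8372,2.3716) cross=6.517; C₋=(6.6566,-1.3936) cross=-6.517
θ=314°:   branch - wants cross < 0 → take C=(6.6566,-1.3936) (cross=-6.517)
θ=314°: ex = (C−B)/|BC| = (0.9937,-0.1124); ey = (0.1124,0.9937)
θ=314°: P = B + 3.01·ex + 2.38·ey = (3.9531,1.3073)

θ=86°: 3.90 0.82
θ=190°: 2.79 0.52
θ=314°: 3.95 1.31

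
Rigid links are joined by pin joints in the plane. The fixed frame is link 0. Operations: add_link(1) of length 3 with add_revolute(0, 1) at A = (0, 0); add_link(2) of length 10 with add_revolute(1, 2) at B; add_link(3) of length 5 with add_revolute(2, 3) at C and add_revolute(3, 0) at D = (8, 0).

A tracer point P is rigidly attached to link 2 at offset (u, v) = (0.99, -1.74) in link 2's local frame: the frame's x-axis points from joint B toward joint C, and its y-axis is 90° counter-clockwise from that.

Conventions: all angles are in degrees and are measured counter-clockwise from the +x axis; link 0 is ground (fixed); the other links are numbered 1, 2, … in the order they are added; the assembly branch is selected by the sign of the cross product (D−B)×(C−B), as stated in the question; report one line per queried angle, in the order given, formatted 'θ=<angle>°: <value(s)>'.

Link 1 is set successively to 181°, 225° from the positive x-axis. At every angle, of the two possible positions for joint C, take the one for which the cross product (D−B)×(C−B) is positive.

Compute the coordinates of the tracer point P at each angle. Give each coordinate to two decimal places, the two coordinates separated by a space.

A=(0,0), D=(8.00,0)
θ=181°: B = A + 3.00·(cos181°, sin181°) = (-2.9995, -0.0524)
θ=181°: |BD| = 10.9997
θ=181°: circle(B,10.00) ∩ circle(D,5.00): a=8.9090, h=4.5419
θ=181°:   candidates: C₊=(5.8878,4.5319) cross=49.960; C₋=(5.9310,-4.5518) cross=-49.960
θ=181°:   branch + wants cross > 0 → take C=(5.8878,4.5319) (cross=49.960)
θ=181°: ex = (C−B)/|BC| = (0.8887,0.4584); ey = (-0.4584,0.8887)
θ=181°: P = B + 0.99·ex + -1.74·ey = (-1.3220,-1.1449)
θ=225°: B = A + 3.00·(cos225°, sin225°) = (-2.1213, -2.1213)
θ=225°: |BD| = 10.3412
θ=225°: circle(B,10.00) ∩ circle(D,5.00): a=8.7969, h=4.7555
θ=225°:   candidates: C₊=(5.5130,4.3376) cross=49.178; C₋=(7.4640,-4.9712) cross=-49.178
θ=225°:   branch + wants cross > 0 → take C=(5.5130,4.3376) (cross=49.178)
θ=225°: ex = (C−B)/|BC| = (0.7634,0.6459); ey = (-0.6459,0.7634)
θ=225°: P = B + 0.99·ex + -1.74·ey = (-0.2417,-2.8103)

θ=181°: -1.32 -1.14
θ=225°: -0.24 -2.81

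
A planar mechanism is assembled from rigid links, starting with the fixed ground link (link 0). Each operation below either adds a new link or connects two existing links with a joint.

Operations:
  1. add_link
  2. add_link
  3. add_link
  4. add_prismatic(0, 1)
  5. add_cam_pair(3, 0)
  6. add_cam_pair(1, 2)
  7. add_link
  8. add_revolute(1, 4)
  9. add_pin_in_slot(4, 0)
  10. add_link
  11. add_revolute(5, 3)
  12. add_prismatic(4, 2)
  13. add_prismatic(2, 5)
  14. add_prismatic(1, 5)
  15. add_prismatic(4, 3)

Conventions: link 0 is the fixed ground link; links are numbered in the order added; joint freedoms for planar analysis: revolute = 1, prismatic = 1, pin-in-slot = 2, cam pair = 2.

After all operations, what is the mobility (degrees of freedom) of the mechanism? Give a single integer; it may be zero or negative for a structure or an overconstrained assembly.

(L,J1,J2)=(1,0,0); link0 fixed
link1: (2,0,0)
link2: (3,0,0)
link3: (4,0,0)
P 0-1 [J1]: (4,1,0)
C 3-0 [J2]: (4,1,1)
C 1-2 [J2]: (4,1,2)
link4: (5,1,2)
R 1-4 [J1]: (5,2,2)
PS 4-0 [J2]: (5,2,3)
link5: (6,2,3)
R 5-3 [J1]: (6,3,3)
P 4-2 [J1]: (6,4,3)
P 2-5 [J1]: (6,5,3)
P 1-5 [J1]: (6,6,3)
P 4-3 [J1]: (6,7,3)
Grübler: 3·5 − 2·7 − 3 = -2

M = -2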